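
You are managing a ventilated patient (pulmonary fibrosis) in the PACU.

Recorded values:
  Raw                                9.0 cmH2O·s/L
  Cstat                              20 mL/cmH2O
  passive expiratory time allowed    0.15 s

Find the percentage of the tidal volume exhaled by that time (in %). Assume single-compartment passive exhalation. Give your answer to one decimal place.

τ = R × C = 9.0 × 20 mL/cmH2O = 9.0 × 0.020 L/cmH2O = 0.18 s.
Passive exhalation: V(t)/V₀ = e^(−t/τ) = e^(−0.15/0.18) = 0.4346.
Fraction exhaled = 1 − 0.4346 = 0.5654 → 56.54%.

56.5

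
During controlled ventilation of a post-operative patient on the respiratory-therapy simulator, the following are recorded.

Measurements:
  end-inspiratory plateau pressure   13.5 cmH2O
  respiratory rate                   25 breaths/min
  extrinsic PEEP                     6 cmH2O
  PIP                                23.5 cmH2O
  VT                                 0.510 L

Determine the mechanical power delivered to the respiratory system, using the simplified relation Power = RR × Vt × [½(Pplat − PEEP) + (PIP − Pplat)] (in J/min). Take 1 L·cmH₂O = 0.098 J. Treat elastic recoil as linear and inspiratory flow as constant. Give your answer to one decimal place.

17.2

Per-breath work = Vt × [½(Pplat−PEEP) + (PIP−Pplat)] = 0.510 × [0.5×7.5 + 10.0] = 0.510 × 13.75 = 7.013 L·cmH2O.
Power = 25 × 7.013 = 175.33 L·cmH2O/min.
× 0.098 J/(L·cmH2O) → 17.182 J/min.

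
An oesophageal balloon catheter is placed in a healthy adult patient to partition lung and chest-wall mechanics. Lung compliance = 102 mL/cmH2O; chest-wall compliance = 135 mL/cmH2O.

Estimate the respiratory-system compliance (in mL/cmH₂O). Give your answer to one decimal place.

Lung and chest wall are elastances in series: 1/Crs = 1/CL + 1/Ccw.
1/Crs = 1/102 + 1/135 = 0.01721.
Crs = 58.106 mL/cmH2O.

58.1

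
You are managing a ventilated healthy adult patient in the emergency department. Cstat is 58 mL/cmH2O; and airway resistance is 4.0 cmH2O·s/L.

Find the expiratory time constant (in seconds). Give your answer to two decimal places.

τ = R × C = 4.0 × 58 mL/cmH2O = 4.0 × 0.058 L/cmH2O = 0.232 s.

0.23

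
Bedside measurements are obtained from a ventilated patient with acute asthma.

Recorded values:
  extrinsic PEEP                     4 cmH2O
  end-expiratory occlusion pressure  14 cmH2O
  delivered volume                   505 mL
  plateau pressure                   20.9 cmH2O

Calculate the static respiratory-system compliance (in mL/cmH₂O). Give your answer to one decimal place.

73.2

End-expiratory occlusion gives total PEEP = 14 cmH2O (intrinsic PEEP = 14 − 4 = 10). Use total PEEP for the elastic gradient.
Cstat = Vt / (Pplat − PEEPtotal) = 505 / (20.9 − 14) = 505 / 6.9 = 73.188 mL/cmH2O.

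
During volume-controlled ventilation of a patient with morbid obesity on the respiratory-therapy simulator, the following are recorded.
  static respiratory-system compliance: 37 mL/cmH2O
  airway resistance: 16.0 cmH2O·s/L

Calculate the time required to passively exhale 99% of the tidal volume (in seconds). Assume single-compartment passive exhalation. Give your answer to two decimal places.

2.73

τ = R × C = 16.0 × 37 mL/cmH2O = 16.0 × 0.037 L/cmH2O = 0.592 s.
Exhaled fraction f = 1 − e^(−t/τ) → t = −τ·ln(1 − f) = −0.592·ln(0.01) = 2.726 s.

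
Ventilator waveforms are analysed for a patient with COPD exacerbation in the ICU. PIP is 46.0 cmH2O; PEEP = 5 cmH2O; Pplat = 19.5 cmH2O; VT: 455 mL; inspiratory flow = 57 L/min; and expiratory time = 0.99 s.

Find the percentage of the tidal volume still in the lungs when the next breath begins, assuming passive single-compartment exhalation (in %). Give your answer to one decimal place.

Flow: 57 L/min ÷ 60 = 0.95 L/s.
R = (PIP − Pplat)/V̇ = (46.0 − 19.5) / 0.95 = 26.5/0.95 = 27.895 cmH2O·s/L.
C = Vt/(Pplat − PEEP) = 455.0 / (19.5 − 5) = 455.0/14.5 = 31.379 mL/cmH2O.
τ = R × C = 27.895 × 0.03138 L/cmH2O = 0.8753 s.
Fraction remaining at end-expiration = e^(−Te/τ) = e^(−0.99/0.8753) = 0.3227 → 32.27%.

32.3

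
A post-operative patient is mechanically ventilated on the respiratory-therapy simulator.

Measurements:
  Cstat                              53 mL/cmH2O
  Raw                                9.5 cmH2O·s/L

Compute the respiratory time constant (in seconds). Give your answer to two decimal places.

0.50

τ = R × C = 9.5 × 53 mL/cmH2O = 9.5 × 0.053 L/cmH2O = 0.5035 s.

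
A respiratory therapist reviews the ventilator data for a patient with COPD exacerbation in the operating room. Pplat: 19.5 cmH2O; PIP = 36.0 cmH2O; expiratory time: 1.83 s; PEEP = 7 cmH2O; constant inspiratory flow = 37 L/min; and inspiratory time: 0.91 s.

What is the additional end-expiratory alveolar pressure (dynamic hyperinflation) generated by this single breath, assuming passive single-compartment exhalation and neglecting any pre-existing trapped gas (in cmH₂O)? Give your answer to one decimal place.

Flow: 37 L/min ÷ 60 = 0.6167 L/s.
Vt = flow × Ti = 0.6167 L/s × 0.91 s × 1000 mL/L = 561.2 mL.
R = (PIP − Pplat)/V̇ = (36.0 − 19.5) / 0.6167 = 16.5/0.6167 = 26.755 cmH2O·s/L.
C = Vt/(Pplat − PEEP) = 561.2 / (19.5 − 7) = 561.2/12.5 = 44.896 mL/cmH2O.
τ = R × C = 26.755 × 0.0449 L/cmH2O = 1.201 s.
Fraction remaining = e^(−Te/τ) = e^(−1.83/1.201) = 0.2179; trapped volume = 561.2 × 0.2179 = 122.29 mL.
Additional alveolar pressure from trapping ≈ V_trapped / C = 122.29 / 44.896 = 2.724 cmH2O.

2.7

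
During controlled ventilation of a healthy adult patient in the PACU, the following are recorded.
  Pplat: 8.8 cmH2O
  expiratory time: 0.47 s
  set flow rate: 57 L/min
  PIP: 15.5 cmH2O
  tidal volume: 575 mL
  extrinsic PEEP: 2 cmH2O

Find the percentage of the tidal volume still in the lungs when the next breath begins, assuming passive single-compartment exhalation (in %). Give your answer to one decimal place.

Flow: 57 L/min ÷ 60 = 0.95 L/s.
R = (PIP − Pplat)/V̇ = (15.5 − 8.8) / 0.95 = 6.7/0.95 = 7.053 cmH2O·s/L.
C = Vt/(Pplat − PEEP) = 575.0 / (8.8 − 2) = 575.0/6.8 = 84.559 mL/cmH2O.
τ = R × C = 7.053 × 0.08456 L/cmH2O = 0.5964 s.
Fraction remaining at end-expiration = e^(−Te/τ) = e^(−0.47/0.5964) = 0.4547 → 45.47%.

45.5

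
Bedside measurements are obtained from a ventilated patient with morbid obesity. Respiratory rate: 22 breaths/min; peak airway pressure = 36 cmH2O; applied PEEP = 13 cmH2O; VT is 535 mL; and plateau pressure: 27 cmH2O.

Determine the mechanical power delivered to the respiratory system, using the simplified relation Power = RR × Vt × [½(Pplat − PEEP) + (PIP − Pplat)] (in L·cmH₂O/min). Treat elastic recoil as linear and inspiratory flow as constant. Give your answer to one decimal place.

188.3

Per-breath work = Vt × [½(Pplat−PEEP) + (PIP−Pplat)] = 0.535 × [0.5×14.0 + 9.0] = 0.535 × 16.0 = 8.56 L·cmH2O.
Power = 22 × 8.56 = 188.32 L·cmH2O/min.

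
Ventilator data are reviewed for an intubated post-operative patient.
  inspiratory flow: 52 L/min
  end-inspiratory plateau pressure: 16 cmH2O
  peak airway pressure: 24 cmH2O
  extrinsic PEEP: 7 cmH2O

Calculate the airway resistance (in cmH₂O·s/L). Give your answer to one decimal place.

Flow: 52 L/min ÷ 60 = 0.8667 L/s.
Raw = (PIP − Pplat) / flow = (24 − 16) / 0.8667 = 8.0 / 0.8667 = 9.23 cmH2O·s/L.

9.2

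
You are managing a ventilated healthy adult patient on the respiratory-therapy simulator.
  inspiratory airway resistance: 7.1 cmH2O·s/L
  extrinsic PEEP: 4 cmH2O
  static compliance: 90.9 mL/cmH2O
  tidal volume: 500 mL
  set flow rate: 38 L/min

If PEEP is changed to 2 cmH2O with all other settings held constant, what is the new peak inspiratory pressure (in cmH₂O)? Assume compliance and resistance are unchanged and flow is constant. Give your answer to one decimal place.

12.0

Flow: 38 L/min ÷ 60 = 0.6333 L/s.
PIP = Vt/C + R·V̇ + PEEP (constant-flow equation of motion).
Only the baseline term changes: ΔPIP = ΔPEEP = 2 − 4 = -2.0 cmH2O.
Original PIP = 500/90.9 + 7.1×0.6333 + 4 = 13.997 cmH2O; new PIP = 13.997 + (-2.0) = 11.997 cmH2O.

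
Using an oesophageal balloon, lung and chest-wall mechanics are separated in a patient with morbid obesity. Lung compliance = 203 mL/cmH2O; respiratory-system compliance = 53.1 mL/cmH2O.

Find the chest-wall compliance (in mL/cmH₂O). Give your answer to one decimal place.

1/Ccw = 1/Crs − 1/CL.
1/Ccw = 1/53.1 − 1/203 = 0.01391.
Ccw = 71.891 mL/cmH2O.

71.9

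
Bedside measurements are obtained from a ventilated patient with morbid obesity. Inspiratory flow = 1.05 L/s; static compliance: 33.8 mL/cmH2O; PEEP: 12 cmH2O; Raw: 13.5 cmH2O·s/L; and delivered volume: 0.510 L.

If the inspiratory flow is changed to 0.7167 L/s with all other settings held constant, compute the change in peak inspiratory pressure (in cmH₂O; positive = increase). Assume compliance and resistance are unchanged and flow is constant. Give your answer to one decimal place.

PIP = Vt/C + R·V̇ + PEEP (constant-flow equation of motion).
Only the resistive term changes: ΔPIP = R × ΔV̇ = 13.5 × (0.7167 − 1.05) = 13.5 × -0.3333 = -4.5 cmH2O.

-4.5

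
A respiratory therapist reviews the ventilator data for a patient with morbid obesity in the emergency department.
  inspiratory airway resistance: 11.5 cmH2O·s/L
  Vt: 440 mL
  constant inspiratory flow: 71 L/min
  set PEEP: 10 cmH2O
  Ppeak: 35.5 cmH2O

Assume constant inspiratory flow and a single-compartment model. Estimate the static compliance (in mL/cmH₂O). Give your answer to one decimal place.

Flow: 71 L/min ÷ 60 = 1.1833 L/s.
Equation of motion (constant flow): PIP = Vt/C + R·V̇ + PEEP.
Vt/C = PIP − R·V̇ − PEEP = 35.5 − 11.5×1.1833 − 10 = 35.5 − 13.608 − 10 = 11.892 cmH2O.
C = Vt / 11.892 = 440 / 11.892 = 37.0 mL/cmH2O.

37.0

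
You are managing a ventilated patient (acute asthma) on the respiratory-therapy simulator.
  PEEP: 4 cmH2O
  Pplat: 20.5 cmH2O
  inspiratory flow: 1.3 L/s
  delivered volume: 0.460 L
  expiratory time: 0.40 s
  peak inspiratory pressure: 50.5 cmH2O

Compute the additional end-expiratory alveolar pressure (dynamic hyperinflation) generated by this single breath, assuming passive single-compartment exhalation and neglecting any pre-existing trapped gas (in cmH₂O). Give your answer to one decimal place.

R = (PIP − Pplat)/V̇ = (50.5 − 20.5) / 1.3 = 30.0/1.3 = 23.077 cmH2O·s/L.
C = Vt/(Pplat − PEEP) = 460.0 / (20.5 − 4) = 460.0/16.5 = 27.879 mL/cmH2O.
τ = R × C = 23.077 × 0.02788 L/cmH2O = 0.6434 s.
Fraction remaining = e^(−Te/τ) = e^(−0.40/0.6434) = 0.537; trapped volume = 460.0 × 0.537 = 247.02 mL.
Additional alveolar pressure from trapping ≈ V_trapped / C = 247.02 / 27.879 = 8.86 cmH2O.

8.9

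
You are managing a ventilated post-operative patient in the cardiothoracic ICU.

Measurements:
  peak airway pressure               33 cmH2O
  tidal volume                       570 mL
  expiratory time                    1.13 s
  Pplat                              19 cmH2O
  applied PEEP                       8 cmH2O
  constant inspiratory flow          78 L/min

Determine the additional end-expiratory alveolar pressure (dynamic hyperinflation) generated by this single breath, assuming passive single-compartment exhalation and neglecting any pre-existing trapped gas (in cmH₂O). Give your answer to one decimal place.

1.5

Flow: 78 L/min ÷ 60 = 1.3 L/s.
R = (PIP − Pplat)/V̇ = (33 − 19) / 1.3 = 14.0/1.3 = 10.769 cmH2O·s/L.
C = Vt/(Pplat − PEEP) = 570.0 / (19 − 8) = 570.0/11.0 = 51.818 mL/cmH2O.
τ = R × C = 10.769 × 0.05182 L/cmH2O = 0.558 s.
Fraction remaining = e^(−Te/τ) = e^(−1.13/0.558) = 0.132; trapped volume = 570.0 × 0.132 = 75.24 mL.
Additional alveolar pressure from trapping ≈ V_trapped / C = 75.24 / 51.818 = 1.452 cmH2O.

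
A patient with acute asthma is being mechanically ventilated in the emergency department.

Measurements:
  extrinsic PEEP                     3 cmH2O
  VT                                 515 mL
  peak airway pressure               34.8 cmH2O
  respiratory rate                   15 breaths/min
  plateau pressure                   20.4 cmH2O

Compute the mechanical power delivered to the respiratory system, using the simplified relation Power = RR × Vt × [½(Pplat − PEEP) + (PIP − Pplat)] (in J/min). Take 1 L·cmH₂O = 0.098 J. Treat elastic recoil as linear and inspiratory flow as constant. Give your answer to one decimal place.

17.5

Per-breath work = Vt × [½(Pplat−PEEP) + (PIP−Pplat)] = 0.515 × [0.5×17.4 + 14.4] = 0.515 × 23.1 = 11.897 L·cmH2O.
Power = 15 × 11.897 = 178.46 L·cmH2O/min.
× 0.098 J/(L·cmH2O) → 17.489 J/min.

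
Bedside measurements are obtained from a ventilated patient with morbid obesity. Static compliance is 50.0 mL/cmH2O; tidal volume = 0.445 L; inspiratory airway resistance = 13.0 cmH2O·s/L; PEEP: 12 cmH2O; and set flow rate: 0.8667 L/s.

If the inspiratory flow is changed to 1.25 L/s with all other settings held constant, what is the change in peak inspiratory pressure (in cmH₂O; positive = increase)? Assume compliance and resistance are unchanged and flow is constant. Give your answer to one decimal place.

5.0

PIP = Vt/C + R·V̇ + PEEP (constant-flow equation of motion).
Only the resistive term changes: ΔPIP = R × ΔV̇ = 13.0 × (1.25 − 0.8667) = 13.0 × 0.3833 = 4.983 cmH2O.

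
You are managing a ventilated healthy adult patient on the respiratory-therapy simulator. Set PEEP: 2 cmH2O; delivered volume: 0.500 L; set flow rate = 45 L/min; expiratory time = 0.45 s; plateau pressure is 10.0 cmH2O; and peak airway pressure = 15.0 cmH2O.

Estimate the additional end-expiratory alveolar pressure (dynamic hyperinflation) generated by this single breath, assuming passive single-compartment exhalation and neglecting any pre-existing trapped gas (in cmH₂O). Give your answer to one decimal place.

2.7

Flow: 45 L/min ÷ 60 = 0.75 L/s.
R = (PIP − Pplat)/V̇ = (15.0 − 10.0) / 0.75 = 5.0/0.75 = 6.667 cmH2O·s/L.
C = Vt/(Pplat − PEEP) = 500.0 / (10.0 − 2) = 500.0/8.0 = 62.5 mL/cmH2O.
τ = R × C = 6.667 × 0.0625 L/cmH2O = 0.4167 s.
Fraction remaining = e^(−Te/τ) = e^(−0.45/0.4167) = 0.3396; trapped volume = 500.0 × 0.3396 = 169.8 mL.
Additional alveolar pressure from trapping ≈ V_trapped / C = 169.8 / 62.5 = 2.717 cmH2O.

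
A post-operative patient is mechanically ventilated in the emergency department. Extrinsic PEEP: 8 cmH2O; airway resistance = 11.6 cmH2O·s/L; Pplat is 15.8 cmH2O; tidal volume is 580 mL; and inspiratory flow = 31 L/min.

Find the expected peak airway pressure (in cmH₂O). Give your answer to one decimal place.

21.8

Flow: 31 L/min ÷ 60 = 0.5167 L/s.
PIP = Pplat + Raw × flow = 15.8 + 11.6 × 0.5167 = 15.8 + 5.994 = 21.794 cmH2O.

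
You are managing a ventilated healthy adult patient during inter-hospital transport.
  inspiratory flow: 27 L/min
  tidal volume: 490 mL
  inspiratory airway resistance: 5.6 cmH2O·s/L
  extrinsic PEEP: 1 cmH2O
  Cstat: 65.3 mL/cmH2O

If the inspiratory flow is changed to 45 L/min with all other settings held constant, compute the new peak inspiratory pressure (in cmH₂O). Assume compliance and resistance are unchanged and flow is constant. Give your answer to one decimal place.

Flow: 27 L/min ÷ 60 = 0.45 L/s.
New flow: 45 L/min ÷ 60 = 0.75 L/s.
PIP = Vt/C + R·V̇ + PEEP (constant-flow equation of motion).
Only the resistive term changes: ΔPIP = R × ΔV̇ = 5.6 × (0.75 − 0.45) = 5.6 × 0.3 = 1.68 cmH2O.
Original PIP = 490/65.3 + 5.6×0.45 + 1 = 11.024 cmH2O; new PIP = 11.024 + (1.68) = 12.704 cmH2O.

12.7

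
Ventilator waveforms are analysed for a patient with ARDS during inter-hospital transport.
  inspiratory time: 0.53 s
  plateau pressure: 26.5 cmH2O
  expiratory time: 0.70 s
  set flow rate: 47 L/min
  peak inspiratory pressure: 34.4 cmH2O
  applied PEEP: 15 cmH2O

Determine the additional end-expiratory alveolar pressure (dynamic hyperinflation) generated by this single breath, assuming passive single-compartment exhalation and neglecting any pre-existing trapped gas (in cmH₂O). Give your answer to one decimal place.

Flow: 47 L/min ÷ 60 = 0.7833 L/s.
Vt = flow × Ti = 0.7833 L/s × 0.53 s × 1000 mL/L = 415.15 mL.
R = (PIP − Pplat)/V̇ = (34.4 − 26.5) / 0.7833 = 7.9/0.7833 = 10.086 cmH2O·s/L.
C = Vt/(Pplat − PEEP) = 415.15 / (26.5 − 15) = 415.15/11.5 = 36.1 mL/cmH2O.
τ = R × C = 10.086 × 0.0361 L/cmH2O = 0.3641 s.
Fraction remaining = e^(−Te/τ) = e^(−0.70/0.3641) = 0.1462; trapped volume = 415.15 × 0.1462 = 60.695 mL.
Additional alveolar pressure from trapping ≈ V_trapped / C = 60.695 / 36.1 = 1.681 cmH2O.

1.7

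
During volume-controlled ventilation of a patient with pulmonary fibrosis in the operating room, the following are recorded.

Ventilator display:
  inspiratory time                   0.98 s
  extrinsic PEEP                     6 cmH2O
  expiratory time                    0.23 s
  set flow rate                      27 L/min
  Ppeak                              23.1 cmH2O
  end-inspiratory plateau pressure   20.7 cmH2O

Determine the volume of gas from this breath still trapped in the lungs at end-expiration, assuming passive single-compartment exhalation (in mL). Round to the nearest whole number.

Flow: 27 L/min ÷ 60 = 0.45 L/s.
Vt = flow × Ti = 0.45 L/s × 0.98 s × 1000 mL/L = 441.0 mL.
R = (PIP − Pplat)/V̇ = (23.1 − 20.7) / 0.45 = 2.4/0.45 = 5.333 cmH2O·s/L.
C = Vt/(Pplat − PEEP) = 441.0 / (20.7 − 6) = 441.0/14.7 = 30.0 mL/cmH2O.
τ = R × C = 5.333 × 0.03 L/cmH2O = 0.16 s.
Fraction remaining = e^(−Te/τ) = e^(−0.23/0.16) = 0.2375.
Trapped volume = 441.0 × 0.2375 = 104.74 mL.

105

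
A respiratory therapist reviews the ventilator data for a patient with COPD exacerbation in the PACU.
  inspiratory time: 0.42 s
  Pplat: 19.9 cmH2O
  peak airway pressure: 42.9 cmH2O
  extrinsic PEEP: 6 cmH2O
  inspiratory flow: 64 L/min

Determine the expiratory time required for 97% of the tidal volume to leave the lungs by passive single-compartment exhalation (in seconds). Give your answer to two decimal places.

Flow: 64 L/min ÷ 60 = 1.0667 L/s.
Vt = flow × Ti = 1.0667 L/s × 0.42 s × 1000 mL/L = 448.01 mL.
R = (PIP − Pplat)/V̇ = (42.9 − 19.9) / 1.0667 = 23.0/1.0667 = 21.562 cmH2O·s/L.
C = Vt/(Pplat − PEEP) = 448.01 / (19.9 − 6) = 448.01/13.9 = 32.231 mL/cmH2O.
τ = R × C = 21.562 × 0.03223 L/cmH2O = 0.6949 s.
t = −τ·ln(1 − 0.97) = −0.6949·ln(0.03) = 2.437 s.

2.44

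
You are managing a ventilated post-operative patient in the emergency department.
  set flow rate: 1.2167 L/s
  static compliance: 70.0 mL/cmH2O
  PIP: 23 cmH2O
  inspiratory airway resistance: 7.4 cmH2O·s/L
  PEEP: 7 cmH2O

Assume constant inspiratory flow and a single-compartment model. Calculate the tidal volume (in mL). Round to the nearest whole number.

Equation of motion (constant flow): PIP = Vt/C + R·V̇ + PEEP.
Vt/C = PIP − R·V̇ − PEEP = 23 − 9.004 − 7 = 6.996 cmH2O.
Vt = C × 6.996 = 70.0 × 6.996 = 489.72 mL.

490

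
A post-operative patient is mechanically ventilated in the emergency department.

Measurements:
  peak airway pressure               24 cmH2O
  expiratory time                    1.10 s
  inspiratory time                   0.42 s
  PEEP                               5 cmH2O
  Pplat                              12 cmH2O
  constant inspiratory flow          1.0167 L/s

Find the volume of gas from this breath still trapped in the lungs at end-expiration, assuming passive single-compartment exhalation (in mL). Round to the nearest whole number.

93

Vt = flow × Ti = 1.0167 L/s × 0.42 s × 1000 mL/L = 427.01 mL.
R = (PIP − Pplat)/V̇ = (24 − 12) / 1.0167 = 12.0/1.0167 = 11.803 cmH2O·s/L.
C = Vt/(Pplat − PEEP) = 427.01 / (12 − 5) = 427.01/7.0 = 61.001 mL/cmH2O.
τ = R × C = 11.803 × 0.061 L/cmH2O = 0.72 s.
Fraction remaining = e^(−Te/τ) = e^(−1.10/0.72) = 0.217.
Trapped volume = 427.01 × 0.217 = 92.661 mL.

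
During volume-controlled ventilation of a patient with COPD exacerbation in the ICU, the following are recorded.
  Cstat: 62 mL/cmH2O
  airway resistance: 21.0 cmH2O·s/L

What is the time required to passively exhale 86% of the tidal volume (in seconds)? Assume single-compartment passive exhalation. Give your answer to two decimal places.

τ = R × C = 21.0 × 62 mL/cmH2O = 21.0 × 0.062 L/cmH2O = 1.302 s.
Exhaled fraction f = 1 − e^(−t/τ) → t = −τ·ln(1 − f) = −1.302·ln(0.14) = 2.56 s.

2.56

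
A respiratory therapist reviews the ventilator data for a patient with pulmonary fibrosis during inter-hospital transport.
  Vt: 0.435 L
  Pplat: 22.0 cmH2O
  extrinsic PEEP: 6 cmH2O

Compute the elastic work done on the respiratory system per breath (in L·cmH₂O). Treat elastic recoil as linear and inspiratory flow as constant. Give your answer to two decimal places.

3.48

Elastic work ≈ ½ × (Pplat − PEEP) × Vt = 0.5 × (22.0 − 6) × 0.435 L = 0.5 × 16.0 × 0.435 = 3.48 L·cmH2O.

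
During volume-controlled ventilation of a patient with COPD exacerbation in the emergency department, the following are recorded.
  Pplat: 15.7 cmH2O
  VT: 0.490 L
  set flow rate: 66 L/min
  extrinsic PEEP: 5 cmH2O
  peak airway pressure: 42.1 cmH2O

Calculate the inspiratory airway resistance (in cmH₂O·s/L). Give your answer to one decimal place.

Flow: 66 L/min ÷ 60 = 1.1 L/s.
Raw = (PIP − Pplat) / flow = (42.1 − 15.7) / 1.1 = 26.4 / 1.1 = 24.0 cmH2O·s/L.

24.0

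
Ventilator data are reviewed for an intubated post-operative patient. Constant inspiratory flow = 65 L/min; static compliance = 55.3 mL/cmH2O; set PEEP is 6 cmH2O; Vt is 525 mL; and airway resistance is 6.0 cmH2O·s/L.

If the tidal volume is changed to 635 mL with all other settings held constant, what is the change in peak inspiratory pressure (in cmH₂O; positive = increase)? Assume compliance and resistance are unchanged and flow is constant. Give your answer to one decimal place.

PIP = Vt/C + R·V̇ + PEEP (constant-flow equation of motion).
Only the elastic term changes: ΔPIP = ΔVt / C = (635 − 525) / 55.3 = 1.989 cmH2O.

2.0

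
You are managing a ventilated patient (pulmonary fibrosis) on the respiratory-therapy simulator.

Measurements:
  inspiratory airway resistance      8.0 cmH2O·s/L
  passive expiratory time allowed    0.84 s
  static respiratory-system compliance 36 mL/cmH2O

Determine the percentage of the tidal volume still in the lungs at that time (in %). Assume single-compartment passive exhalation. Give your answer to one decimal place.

5.4

τ = R × C = 8.0 × 36 mL/cmH2O = 8.0 × 0.036 L/cmH2O = 0.288 s.
Passive exhalation: V(t)/V₀ = e^(−t/τ) = e^(−0.84/0.288) = 0.05411.
Fraction remaining = 0.05411 → 5.411%.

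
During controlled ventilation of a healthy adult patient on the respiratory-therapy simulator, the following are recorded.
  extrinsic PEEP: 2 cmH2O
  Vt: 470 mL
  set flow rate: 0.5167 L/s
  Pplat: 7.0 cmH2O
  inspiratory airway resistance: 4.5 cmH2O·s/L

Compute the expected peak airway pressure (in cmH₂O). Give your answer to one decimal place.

9.3

PIP = Pplat + Raw × flow = 7.0 + 4.5 × 0.5167 = 7.0 + 2.325 = 9.325 cmH2O.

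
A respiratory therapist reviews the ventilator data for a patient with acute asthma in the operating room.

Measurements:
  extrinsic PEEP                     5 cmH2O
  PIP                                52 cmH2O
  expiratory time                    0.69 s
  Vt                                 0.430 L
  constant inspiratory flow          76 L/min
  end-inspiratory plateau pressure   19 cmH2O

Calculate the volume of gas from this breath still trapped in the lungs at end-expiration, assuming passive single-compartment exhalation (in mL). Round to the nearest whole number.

Flow: 76 L/min ÷ 60 = 1.2667 L/s.
R = (PIP − Pplat)/V̇ = (52 − 19) / 1.2667 = 33.0/1.2667 = 26.052 cmH2O·s/L.
C = Vt/(Pplat − PEEP) = 430.0 / (19 − 5) = 430.0/14.0 = 30.714 mL/cmH2O.
τ = R × C = 26.052 × 0.03071 L/cmH2O = 0.8001 s.
Fraction remaining = e^(−Te/τ) = e^(−0.69/0.8001) = 0.4222.
Trapped volume = 430.0 × 0.4222 = 181.55 mL.

182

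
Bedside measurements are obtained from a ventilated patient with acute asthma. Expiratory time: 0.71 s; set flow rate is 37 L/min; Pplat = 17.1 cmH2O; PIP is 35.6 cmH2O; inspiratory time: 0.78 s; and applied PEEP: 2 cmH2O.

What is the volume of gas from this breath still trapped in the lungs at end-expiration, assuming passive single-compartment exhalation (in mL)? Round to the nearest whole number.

229

Flow: 37 L/min ÷ 60 = 0.6167 L/s.
Vt = flow × Ti = 0.6167 L/s × 0.78 s × 1000 mL/L = 481.03 mL.
R = (PIP − Pplat)/V̇ = (35.6 − 17.1) / 0.6167 = 18.5/0.6167 = 29.998 cmH2O·s/L.
C = Vt/(Pplat − PEEP) = 481.03 / (17.1 − 2) = 481.03/15.1 = 31.856 mL/cmH2O.
τ = R × C = 29.998 × 0.03186 L/cmH2O = 0.9557 s.
Fraction remaining = e^(−Te/τ) = e^(−0.71/0.9557) = 0.4757.
Trapped volume = 481.03 × 0.4757 = 228.83 mL.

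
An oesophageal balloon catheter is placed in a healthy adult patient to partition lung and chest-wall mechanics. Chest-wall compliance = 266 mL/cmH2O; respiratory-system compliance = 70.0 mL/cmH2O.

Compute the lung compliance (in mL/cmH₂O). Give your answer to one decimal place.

1/CL = 1/Crs − 1/Ccw.
1/CL = 1/70.0 − 1/266 = 0.01053.
CL = 94.967 mL/cmH2O.

95.0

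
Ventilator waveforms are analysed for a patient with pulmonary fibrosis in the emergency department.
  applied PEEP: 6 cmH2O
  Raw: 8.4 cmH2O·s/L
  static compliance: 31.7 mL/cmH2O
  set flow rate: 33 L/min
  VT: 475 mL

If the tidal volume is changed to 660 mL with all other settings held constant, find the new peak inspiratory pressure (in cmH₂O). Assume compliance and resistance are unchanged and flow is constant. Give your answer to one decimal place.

Flow: 33 L/min ÷ 60 = 0.55 L/s.
PIP = Vt/C + R·V̇ + PEEP (constant-flow equation of motion).
Only the elastic term changes: ΔPIP = ΔVt / C = (660 − 475) / 31.7 = 5.836 cmH2O.
Original PIP = 475/31.7 + 8.4×0.55 + 6 = 25.604 cmH2O; new PIP = 25.604 + (5.836) = 31.44 cmH2O.

31.4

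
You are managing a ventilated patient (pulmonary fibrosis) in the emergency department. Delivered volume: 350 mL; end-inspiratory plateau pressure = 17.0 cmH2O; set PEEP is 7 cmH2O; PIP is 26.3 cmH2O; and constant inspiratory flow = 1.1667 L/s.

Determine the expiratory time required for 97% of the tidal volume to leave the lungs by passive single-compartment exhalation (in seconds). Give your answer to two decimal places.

R = (PIP − Pplat)/V̇ = (26.3 − 17.0) / 1.1667 = 9.3/1.1667 = 7.971 cmH2O·s/L.
C = Vt/(Pplat − PEEP) = 350.0 / (17.0 − 7) = 350.0/10.0 = 35.0 mL/cmH2O.
τ = R × C = 7.971 × 0.035 L/cmH2O = 0.279 s.
t = −τ·ln(1 − 0.97) = −0.279·ln(0.03) = 0.9783 s.

0.98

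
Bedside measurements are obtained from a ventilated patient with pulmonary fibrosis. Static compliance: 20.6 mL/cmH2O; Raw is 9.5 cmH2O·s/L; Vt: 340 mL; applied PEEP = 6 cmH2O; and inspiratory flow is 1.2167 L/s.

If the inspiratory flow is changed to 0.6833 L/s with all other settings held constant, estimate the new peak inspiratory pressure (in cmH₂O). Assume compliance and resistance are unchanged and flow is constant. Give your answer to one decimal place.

29.0

PIP = Vt/C + R·V̇ + PEEP (constant-flow equation of motion).
Only the resistive term changes: ΔPIP = R × ΔV̇ = 9.5 × (0.6833 − 1.2167) = 9.5 × -0.5334 = -5.067 cmH2O.
Original PIP = 340/20.6 + 9.5×1.2167 + 6 = 34.064 cmH2O; new PIP = 34.064 + (-5.067) = 28.997 cmH2O.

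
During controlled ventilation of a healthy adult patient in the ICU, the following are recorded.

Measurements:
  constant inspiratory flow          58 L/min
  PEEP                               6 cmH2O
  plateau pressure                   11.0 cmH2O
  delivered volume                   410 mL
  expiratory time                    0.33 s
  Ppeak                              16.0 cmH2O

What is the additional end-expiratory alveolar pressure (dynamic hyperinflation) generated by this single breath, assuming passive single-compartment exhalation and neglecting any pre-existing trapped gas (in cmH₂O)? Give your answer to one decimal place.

2.3

Flow: 58 L/min ÷ 60 = 0.9667 L/s.
R = (PIP − Pplat)/V̇ = (16.0 − 11.0) / 0.9667 = 5.0/0.9667 = 5.172 cmH2O·s/L.
C = Vt/(Pplat − PEEP) = 410.0 / (11.0 − 6) = 410.0/5.0 = 82.0 mL/cmH2O.
τ = R × C = 5.172 × 0.082 L/cmH2O = 0.4241 s.
Fraction remaining = e^(−Te/τ) = e^(−0.33/0.4241) = 0.4593; trapped volume = 410.0 × 0.4593 = 188.31 mL.
Additional alveolar pressure from trapping ≈ V_trapped / C = 188.31 / 82.0 = 2.296 cmH2O.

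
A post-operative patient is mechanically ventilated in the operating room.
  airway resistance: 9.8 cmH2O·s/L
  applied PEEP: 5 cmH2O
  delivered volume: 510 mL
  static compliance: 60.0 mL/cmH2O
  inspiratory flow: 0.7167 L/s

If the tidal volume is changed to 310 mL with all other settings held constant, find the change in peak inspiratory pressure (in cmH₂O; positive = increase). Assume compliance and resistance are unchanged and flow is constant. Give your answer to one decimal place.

-3.3

PIP = Vt/C + R·V̇ + PEEP (constant-flow equation of motion).
Only the elastic term changes: ΔPIP = ΔVt / C = (310 − 510) / 60.0 = -3.333 cmH2O.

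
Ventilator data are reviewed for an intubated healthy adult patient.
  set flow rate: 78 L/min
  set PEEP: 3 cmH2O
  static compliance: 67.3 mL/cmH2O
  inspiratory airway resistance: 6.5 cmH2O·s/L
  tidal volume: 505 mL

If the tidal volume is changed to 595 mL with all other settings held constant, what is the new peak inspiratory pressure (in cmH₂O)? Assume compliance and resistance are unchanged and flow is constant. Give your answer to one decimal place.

Flow: 78 L/min ÷ 60 = 1.3 L/s.
PIP = Vt/C + R·V̇ + PEEP (constant-flow equation of motion).
Only the elastic term changes: ΔPIP = ΔVt / C = (595 − 505) / 67.3 = 1.337 cmH2O.
Original PIP = 505/67.3 + 6.5×1.3 + 3 = 18.954 cmH2O; new PIP = 18.954 + (1.337) = 20.291 cmH2O.

20.3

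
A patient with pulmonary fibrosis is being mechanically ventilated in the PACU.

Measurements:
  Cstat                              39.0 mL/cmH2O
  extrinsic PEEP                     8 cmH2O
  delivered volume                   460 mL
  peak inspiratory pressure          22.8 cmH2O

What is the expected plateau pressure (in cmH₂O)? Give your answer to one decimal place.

19.8

Pplat = PEEP + Vt / Cstat = 8 + 460 / 39.0 = 8 + 11.795 = 19.795 cmH2O.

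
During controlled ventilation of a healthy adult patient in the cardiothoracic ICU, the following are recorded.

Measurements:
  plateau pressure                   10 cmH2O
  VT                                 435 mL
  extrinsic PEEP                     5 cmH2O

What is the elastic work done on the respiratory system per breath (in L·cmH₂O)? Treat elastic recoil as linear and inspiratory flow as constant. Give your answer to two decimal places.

Elastic work ≈ ½ × (Pplat − PEEP) × Vt = 0.5 × (10 − 5) × 0.435 L = 0.5 × 5.0 × 0.435 = 1.088 L·cmH2O.

1.09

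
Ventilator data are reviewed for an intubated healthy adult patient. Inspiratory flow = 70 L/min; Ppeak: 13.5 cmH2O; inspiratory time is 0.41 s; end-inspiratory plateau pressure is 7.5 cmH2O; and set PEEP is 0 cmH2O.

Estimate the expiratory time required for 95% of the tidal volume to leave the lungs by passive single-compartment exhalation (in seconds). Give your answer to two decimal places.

0.98

Flow: 70 L/min ÷ 60 = 1.1667 L/s.
Vt = flow × Ti = 1.1667 L/s × 0.41 s × 1000 mL/L = 478.35 mL.
R = (PIP − Pplat)/V̇ = (13.5 − 7.5) / 1.1667 = 6.0/1.1667 = 5.143 cmH2O·s/L.
C = Vt/(Pplat − PEEP) = 478.35 / (7.5 − 0) = 478.35/7.5 = 63.78 mL/cmH2O.
τ = R × C = 5.143 × 0.06378 L/cmH2O = 0.328 s.
t = −τ·ln(1 − 0.95) = −0.328·ln(0.05) = 0.9826 s.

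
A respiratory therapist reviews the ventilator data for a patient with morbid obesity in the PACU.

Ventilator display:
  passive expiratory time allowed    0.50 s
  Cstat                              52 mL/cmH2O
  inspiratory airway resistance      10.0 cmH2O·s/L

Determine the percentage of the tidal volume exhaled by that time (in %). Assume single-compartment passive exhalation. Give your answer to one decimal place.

τ = R × C = 10.0 × 52 mL/cmH2O = 10.0 × 0.052 L/cmH2O = 0.52 s.
Passive exhalation: V(t)/V₀ = e^(−t/τ) = e^(−0.50/0.52) = 0.3823.
Fraction exhaled = 1 − 0.3823 = 0.6177 → 61.77%.

61.8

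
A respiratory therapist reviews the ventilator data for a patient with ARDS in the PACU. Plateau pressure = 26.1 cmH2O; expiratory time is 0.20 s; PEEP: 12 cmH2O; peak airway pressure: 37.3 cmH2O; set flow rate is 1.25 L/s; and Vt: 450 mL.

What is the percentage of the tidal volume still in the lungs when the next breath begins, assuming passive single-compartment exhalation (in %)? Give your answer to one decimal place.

49.7

R = (PIP − Pplat)/V̇ = (37.3 − 26.1) / 1.25 = 11.2/1.25 = 8.96 cmH2O·s/L.
C = Vt/(Pplat − PEEP) = 450.0 / (26.1 − 12) = 450.0/14.1 = 31.915 mL/cmH2O.
τ = R × C = 8.96 × 0.03192 L/cmH2O = 0.286 s.
Fraction remaining at end-expiration = e^(−Te/τ) = e^(−0.20/0.286) = 0.4969 → 49.69%.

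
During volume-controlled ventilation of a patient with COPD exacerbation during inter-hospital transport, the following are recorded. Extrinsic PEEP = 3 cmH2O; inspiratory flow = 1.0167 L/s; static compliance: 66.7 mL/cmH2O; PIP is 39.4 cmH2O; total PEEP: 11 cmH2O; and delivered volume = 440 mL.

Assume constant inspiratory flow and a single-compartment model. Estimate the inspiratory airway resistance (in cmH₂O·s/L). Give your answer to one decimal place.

21.4

Total PEEP = 11 cmH2O (set 3 + intrinsic 8); this is the baseline alveolar pressure.
Equation of motion (constant flow): PIP = Vt/C + R·V̇ + PEEP.
R·V̇ = PIP − Vt/C − PEEP = 39.4 − 440/66.7 − 11 = 39.4 − 6.597 − 11 = 21.803 cmH2O.
R = 21.803 / 1.0167 = 21.445 cmH2O·s/L.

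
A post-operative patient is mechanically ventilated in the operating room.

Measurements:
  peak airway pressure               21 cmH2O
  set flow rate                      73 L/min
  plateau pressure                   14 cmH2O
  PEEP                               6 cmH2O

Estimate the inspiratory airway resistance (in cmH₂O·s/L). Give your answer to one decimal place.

Flow: 73 L/min ÷ 60 = 1.2167 L/s.
Raw = (PIP − Pplat) / flow = (21 − 14) / 1.2167 = 7.0 / 1.2167 = 5.753 cmH2O·s/L.

5.8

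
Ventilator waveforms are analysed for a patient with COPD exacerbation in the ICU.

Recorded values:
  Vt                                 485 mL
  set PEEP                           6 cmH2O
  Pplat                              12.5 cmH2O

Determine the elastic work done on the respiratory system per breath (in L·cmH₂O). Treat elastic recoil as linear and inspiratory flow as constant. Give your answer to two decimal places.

1.58

Elastic work ≈ ½ × (Pplat − PEEP) × Vt = 0.5 × (12.5 − 6) × 0.485 L = 0.5 × 6.5 × 0.485 = 1.576 L·cmH2O.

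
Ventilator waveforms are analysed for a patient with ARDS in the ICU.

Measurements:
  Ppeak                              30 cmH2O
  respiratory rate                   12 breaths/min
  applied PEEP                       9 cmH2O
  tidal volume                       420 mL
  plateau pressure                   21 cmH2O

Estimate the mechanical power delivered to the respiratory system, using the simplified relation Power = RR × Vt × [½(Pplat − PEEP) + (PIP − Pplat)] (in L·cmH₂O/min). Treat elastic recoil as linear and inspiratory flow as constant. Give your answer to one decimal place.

Per-breath work = Vt × [½(Pplat−PEEP) + (PIP−Pplat)] = 0.420 × [0.5×12.0 + 9.0] = 0.420 × 15.0 = 6.3 L·cmH2O.
Power = 12 × 6.3 = 75.6 L·cmH2O/min.

75.6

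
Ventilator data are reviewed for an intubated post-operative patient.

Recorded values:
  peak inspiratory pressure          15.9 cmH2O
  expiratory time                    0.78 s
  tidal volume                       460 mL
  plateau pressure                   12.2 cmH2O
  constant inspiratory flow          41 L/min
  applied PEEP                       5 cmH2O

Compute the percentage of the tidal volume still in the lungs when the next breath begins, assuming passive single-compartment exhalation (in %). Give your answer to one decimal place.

Flow: 41 L/min ÷ 60 = 0.6833 L/s.
R = (PIP − Pplat)/V̇ = (15.9 − 12.2) / 0.6833 = 3.7/0.6833 = 5.415 cmH2O·s/L.
C = Vt/(Pplat − PEEP) = 460.0 / (12.2 − 5) = 460.0/7.2 = 63.889 mL/cmH2O.
τ = R × C = 5.415 × 0.06389 L/cmH2O = 0.346 s.
Fraction remaining at end-expiration = e^(−Te/τ) = e^(−0.78/0.346) = 0.1049 → 10.49%.

10.5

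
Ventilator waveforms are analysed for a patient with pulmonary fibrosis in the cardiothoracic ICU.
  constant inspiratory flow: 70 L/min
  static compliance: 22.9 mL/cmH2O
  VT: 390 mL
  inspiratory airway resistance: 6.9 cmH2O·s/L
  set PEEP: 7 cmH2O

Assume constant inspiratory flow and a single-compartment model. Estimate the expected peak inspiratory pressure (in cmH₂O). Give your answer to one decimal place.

32.1

Flow: 70 L/min ÷ 60 = 1.1667 L/s.
Equation of motion (constant flow): PIP = Vt/C + R·V̇ + PEEP.
PIP = 390/22.9 + 6.9×1.1667 + 7 = 17.031 + 8.05 + 7 = 32.081 cmH2O.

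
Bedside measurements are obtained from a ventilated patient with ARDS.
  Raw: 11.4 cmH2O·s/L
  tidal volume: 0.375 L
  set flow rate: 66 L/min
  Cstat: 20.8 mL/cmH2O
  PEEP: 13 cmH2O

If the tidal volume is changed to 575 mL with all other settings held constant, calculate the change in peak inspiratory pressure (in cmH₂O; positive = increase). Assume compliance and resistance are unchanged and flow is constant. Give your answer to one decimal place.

PIP = Vt/C + R·V̇ + PEEP (constant-flow equation of motion).
Only the elastic term changes: ΔPIP = ΔVt / C = (575 − 375) / 20.8 = 9.615 cmH2O.

9.6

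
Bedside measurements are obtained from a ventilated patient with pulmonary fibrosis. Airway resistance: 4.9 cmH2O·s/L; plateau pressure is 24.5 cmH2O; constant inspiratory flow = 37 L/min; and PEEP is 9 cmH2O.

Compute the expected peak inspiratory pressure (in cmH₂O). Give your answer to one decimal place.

27.5

Flow: 37 L/min ÷ 60 = 0.6167 L/s.
PIP = Pplat + Raw × flow = 24.5 + 4.9 × 0.6167 = 24.5 + 3.022 = 27.522 cmH2O.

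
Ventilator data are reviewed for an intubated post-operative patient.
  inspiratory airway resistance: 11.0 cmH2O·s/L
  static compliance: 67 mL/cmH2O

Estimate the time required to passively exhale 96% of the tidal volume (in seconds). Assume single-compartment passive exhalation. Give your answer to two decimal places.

2.37

τ = R × C = 11.0 × 67 mL/cmH2O = 11.0 × 0.067 L/cmH2O = 0.737 s.
Exhaled fraction f = 1 − e^(−t/τ) → t = −τ·ln(1 − f) = −0.737·ln(0.04) = 2.372 s.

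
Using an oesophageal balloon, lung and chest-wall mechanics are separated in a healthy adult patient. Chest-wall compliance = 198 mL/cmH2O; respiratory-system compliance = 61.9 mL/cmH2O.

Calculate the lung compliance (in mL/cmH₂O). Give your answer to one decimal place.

1/CL = 1/Crs − 1/Ccw.
1/CL = 1/61.9 − 1/198 = 0.0111.
CL = 90.09 mL/cmH2O.

90.1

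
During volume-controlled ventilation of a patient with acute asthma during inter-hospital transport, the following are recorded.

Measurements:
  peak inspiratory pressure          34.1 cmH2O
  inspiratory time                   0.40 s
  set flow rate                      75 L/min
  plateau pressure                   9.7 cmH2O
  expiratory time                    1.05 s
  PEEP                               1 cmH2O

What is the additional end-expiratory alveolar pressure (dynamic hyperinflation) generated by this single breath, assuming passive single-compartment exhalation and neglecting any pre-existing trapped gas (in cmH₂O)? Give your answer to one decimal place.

3.4

Flow: 75 L/min ÷ 60 = 1.25 L/s.
Vt = flow × Ti = 1.25 L/s × 0.40 s × 1000 mL/L = 500.0 mL.
R = (PIP − Pplat)/V̇ = (34.1 − 9.7) / 1.25 = 24.4/1.25 = 19.52 cmH2O·s/L.
C = Vt/(Pplat − PEEP) = 500.0 / (9.7 − 1) = 500.0/8.7 = 57.471 mL/cmH2O.
τ = R × C = 19.52 × 0.05747 L/cmH2O = 1.122 s.
Fraction remaining = e^(−Te/τ) = e^(−1.05/1.122) = 0.3923; trapped volume = 500.0 × 0.3923 = 196.15 mL.
Additional alveolar pressure from trapping ≈ V_trapped / C = 196.15 / 57.471 = 3.413 cmH2O.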